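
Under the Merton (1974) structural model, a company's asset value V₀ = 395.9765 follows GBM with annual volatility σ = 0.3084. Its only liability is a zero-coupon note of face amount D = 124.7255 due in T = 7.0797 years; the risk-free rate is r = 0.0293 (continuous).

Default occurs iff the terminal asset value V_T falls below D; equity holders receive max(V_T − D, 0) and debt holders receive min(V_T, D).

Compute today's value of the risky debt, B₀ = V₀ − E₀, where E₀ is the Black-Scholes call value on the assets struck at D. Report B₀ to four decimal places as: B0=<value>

B0=98.2538

d₁ = [ln(V₀/D) + (r + σ²/2)T] / (σ√T)
   = [ln(395.9765/124.7255) + (0.0293 + 0.5·0.3084²)·7.0797] / (0.3084·√7.0797)
   = [1.155240 + 0.544112] / 0.820582 = 2.070911
d₂ = d₁ − σ√T = 2.070911 − 0.820582 = 1.250330
N(d₁) = 0.980816,  N(d₂) = 0.894410,  e^(−rT) = 0.812666
E₀ = V₀·N(d₁) − D·e^(−rT)·N(d₂)
   = 395.9765·0.980816 − 124.7255·0.812666·0.894410 = 297.722684
B₀ = V₀ − E₀ = 395.9765 − 297.722684 = 98.253816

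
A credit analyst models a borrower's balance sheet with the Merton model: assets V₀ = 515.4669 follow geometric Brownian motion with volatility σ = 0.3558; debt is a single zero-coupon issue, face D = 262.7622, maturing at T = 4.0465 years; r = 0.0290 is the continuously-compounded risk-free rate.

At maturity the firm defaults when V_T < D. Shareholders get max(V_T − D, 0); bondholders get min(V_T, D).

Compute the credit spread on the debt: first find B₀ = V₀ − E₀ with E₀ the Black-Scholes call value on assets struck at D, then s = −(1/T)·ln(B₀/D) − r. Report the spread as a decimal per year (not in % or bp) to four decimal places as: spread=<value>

spread=0.0177

d₁ = [ln(V₀/D) + (r + σ²/2)T] / (σ√T)
   = [ln(515.4669/262.7622) + (0.0290 + 0.5·0.3558²)·4.0465] / (0.3558·√4.0465)
   = [0.673824 + 0.373479] / 0.715724 = 1.463277
d₂ = d₁ − σ√T = 1.463277 − 0.715724 = 0.747553
N(d₁) = 0.928304,  N(d₂) = 0.772635,  e^(−rT) = 0.889275
E₀ = V₀·N(d₁) − D·e^(−rT)·N(d₂)
   = 515.4669·0.928304 − 262.7622·0.889275·0.772635 = 297.970074
B₀ = V₀ − E₀ = 515.4669 − 297.970074 = 217.496826
spread = −(1/T)·ln(B₀/D) − r = −(1/4.0465)·ln(217.496826/262.7622) − 0.0290 = 0.01772314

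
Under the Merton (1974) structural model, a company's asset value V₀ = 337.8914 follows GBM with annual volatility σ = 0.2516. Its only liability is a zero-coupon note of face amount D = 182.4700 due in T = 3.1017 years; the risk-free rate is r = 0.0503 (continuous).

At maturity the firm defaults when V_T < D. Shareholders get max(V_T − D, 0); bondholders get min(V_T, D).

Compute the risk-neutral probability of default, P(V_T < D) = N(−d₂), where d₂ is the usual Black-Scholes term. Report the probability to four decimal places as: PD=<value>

PD=0.0641

d₁ = [ln(V₀/D) + (r + σ²/2)T] / (σ√T)
   = [ln(337.8914/182.4700) + (0.0503 + 0.5·0.2516²)·3.1017] / (0.2516·√3.1017)
   = [0.616139 + 0.254188] / 0.443109 = 1.964138
d₂ = d₁ − σ√T = 1.964138 − 0.443109 = 1.521029
risk-neutral PD = N(−d₂) = N(-1.521029) = 0.064126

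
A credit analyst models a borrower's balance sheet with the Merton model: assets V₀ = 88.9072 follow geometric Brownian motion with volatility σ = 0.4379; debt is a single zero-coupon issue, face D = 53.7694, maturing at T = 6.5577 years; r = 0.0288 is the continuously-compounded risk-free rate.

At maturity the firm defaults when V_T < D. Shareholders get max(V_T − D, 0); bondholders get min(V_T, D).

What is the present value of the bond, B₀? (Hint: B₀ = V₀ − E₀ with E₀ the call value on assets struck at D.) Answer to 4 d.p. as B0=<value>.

d₁ = [ln(V₀/D) + (r + σ²/2)T] / (σ√T)
   = [ln(88.9072/53.7694) + (0.0288 + 0.5·0.4379²)·6.5577] / (0.4379·√6.5577)
   = [0.502889 + 0.817602] / 1.121375 = 1.177564
d₂ = d₁ − σ√T = 1.177564 − 1.121375 = 0.056190
N(d₁) = 0.880515,  N(d₂) = 0.522405,  e^(−rT) = 0.827901
E₀ = V₀·N(d₁) − D·e^(−rT)·N(d₂)
   = 88.9072·0.880515 − 53.7694·0.827901·0.522405 = 55.028879
B₀ = V₀ − E₀ = 88.9072 − 55.028879 = 33.878321

B0=33.8783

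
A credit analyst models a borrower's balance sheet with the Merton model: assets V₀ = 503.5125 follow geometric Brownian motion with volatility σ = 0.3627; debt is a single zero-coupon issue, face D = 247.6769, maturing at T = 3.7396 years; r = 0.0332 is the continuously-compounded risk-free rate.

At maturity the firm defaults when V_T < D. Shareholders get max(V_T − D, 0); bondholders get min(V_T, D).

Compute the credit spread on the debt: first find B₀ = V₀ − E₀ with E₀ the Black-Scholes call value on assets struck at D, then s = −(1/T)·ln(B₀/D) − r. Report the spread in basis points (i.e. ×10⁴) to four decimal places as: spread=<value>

spread=161.6120

d₁ = [ln(V₀/D) + (r + σ²/2)T] / (σ√T)
   = [ln(503.5125/247.6769) + (0.0332 + 0.5·0.3627²)·3.7396] / (0.3627·√3.7396)
   = [0.709483 + 0.370129] / 0.701391 = 1.539245
d₂ = d₁ − σ√T = 1.539245 − 0.701391 = 0.837855
N(d₁) = 0.938128,  N(d₂) = 0.798944,  e^(−rT) = 0.883243
E₀ = V₀·N(d₁) − D·e^(−rT)·N(d₂)
   = 503.5125·0.938128 − 247.6769·0.883243·0.798944 = 297.582986
B₀ = V₀ − E₀ = 503.5125 − 297.582986 = 205.929514
spread = −(1/T)·ln(B₀/D) − r = −(1/3.7396)·ln(205.929514/247.6769) − 0.0332 = 0.01616120
in basis points: 0.01616120 × 10⁴ = 161.6120 bp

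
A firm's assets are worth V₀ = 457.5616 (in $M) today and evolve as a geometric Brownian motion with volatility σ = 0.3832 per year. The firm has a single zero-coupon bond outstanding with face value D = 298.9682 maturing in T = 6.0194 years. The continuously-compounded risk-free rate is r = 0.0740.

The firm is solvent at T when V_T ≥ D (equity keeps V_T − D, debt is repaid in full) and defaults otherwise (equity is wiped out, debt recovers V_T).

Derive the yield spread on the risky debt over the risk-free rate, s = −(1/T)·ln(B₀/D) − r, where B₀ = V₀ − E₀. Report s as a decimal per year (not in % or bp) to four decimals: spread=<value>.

spread=0.0231

d₁ = [ln(V₀/D) + (r + σ²/2)T] / (σ√T)
   = [ln(457.5616/298.9682) + (0.0740 + 0.5·0.3832²)·6.0194] / (0.3832·√6.0194)
   = [0.425574 + 0.887387] / 0.940161 = 1.396528
d₂ = d₁ − σ√T = 1.396528 − 0.940161 = 0.456368
N(d₁) = 0.918722,  N(d₂) = 0.675937,  e^(−rT) = 0.640545
E₀ = V₀·N(d₁) − D·e^(−rT)·N(d₂)
   = 457.5616·0.918722 − 298.9682·0.640545·0.675937 = 290.928277
B₀ = V₀ − E₀ = 457.5616 − 290.928277 = 166.633323
spread = −(1/T)·ln(B₀/D) − r = −(1/6.0194)·ln(166.633323/298.9682) − 0.0740 = 0.02310959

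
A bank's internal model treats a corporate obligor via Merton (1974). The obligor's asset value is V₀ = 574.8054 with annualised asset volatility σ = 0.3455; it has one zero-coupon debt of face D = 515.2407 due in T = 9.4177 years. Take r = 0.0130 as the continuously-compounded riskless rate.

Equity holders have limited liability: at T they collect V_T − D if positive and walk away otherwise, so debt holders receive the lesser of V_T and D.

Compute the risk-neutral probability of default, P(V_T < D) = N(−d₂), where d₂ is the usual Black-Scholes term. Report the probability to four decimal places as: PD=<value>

PD=0.6223

d₁ = [ln(V₀/D) + (r + σ²/2)T] / (σ√T)
   = [ln(574.8054/515.2407) + (0.0130 + 0.5·0.3455²)·9.4177] / (0.3455·√9.4177)
   = [0.109397 + 0.684527] / 1.060280 = 0.748787
d₂ = d₁ − σ√T = 0.748787 − 1.060280 = -0.311492
risk-neutral PD = N(−d₂) = N(0.311492) = 0.622287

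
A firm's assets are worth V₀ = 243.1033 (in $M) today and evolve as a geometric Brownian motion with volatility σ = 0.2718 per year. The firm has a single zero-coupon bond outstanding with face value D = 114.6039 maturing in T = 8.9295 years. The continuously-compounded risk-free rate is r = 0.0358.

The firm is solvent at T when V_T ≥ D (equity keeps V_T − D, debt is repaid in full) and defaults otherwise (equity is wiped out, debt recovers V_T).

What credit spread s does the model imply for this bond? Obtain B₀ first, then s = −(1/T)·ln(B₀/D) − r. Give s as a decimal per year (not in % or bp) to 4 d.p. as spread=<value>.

spread=0.0066

d₁ = [ln(V₀/D) + (r + σ²/2)T] / (σ√T)
   = [ln(243.1033/114.6039) + (0.0358 + 0.5·0.2718²)·8.9295] / (0.2718·√8.9295)
   = [0.752005 + 0.649511] / 0.812200 = 1.725579
d₂ = d₁ − σ√T = 1.725579 − 0.812200 = 0.913379
N(d₁) = 0.957788,  N(d₂) = 0.819478,  e^(−rT) = 0.726384
E₀ = V₀·N(d₁) − D·e^(−rT)·N(d₂)
   = 243.1033·0.957788 − 114.6039·0.726384·0.819478 = 164.622842
B₀ = V₀ − E₀ = 243.1033 − 164.622842 = 78.480458
spread = −(1/T)·ln(B₀/D) − r = −(1/8.9295)·ln(78.480458/114.6039) − 0.0358 = 0.00660239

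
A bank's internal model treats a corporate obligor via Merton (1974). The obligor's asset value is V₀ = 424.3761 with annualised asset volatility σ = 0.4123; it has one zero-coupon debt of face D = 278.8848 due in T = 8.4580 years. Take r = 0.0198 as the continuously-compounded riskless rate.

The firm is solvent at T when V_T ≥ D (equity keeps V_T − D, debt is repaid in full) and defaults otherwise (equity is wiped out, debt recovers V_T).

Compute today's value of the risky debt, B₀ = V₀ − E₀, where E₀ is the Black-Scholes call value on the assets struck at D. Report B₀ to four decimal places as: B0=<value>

d₁ = [ln(V₀/D) + (r + σ²/2)T] / (σ√T)
   = [ln(424.3761/278.8848) + (0.0198 + 0.5·0.4123²)·8.4580] / (0.4123·√8.4580)
   = [0.419821 + 0.886362] / 1.199077 = 1.089323
d₂ = d₁ − σ√T = 1.089323 − 1.199077 = -0.109754
N(d₁) = 0.861994,  N(d₂) = 0.456302,  e^(−rT) = 0.845803
E₀ = V₀·N(d₁) − D·e^(−rT)·N(d₂)
   = 424.3761·0.861994 − 278.8848·0.845803·0.456302 = 258.176444
B₀ = V₀ − E₀ = 424.3761 − 258.176444 = 166.199656

B0=166.1997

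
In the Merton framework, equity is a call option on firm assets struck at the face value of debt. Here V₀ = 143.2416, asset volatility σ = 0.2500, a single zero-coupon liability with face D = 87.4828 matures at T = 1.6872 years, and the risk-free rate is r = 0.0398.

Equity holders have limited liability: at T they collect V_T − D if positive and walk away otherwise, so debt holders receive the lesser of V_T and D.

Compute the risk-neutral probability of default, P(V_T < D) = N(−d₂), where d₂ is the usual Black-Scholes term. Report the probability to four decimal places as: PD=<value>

d₁ = [ln(V₀/D) + (r + σ²/2)T] / (σ√T)
   = [ln(143.2416/87.4828) + (0.0398 + 0.5·0.2500²)·1.6872] / (0.2500·√1.6872)
   = [0.493091 + 0.119876] / 0.324731 = 1.887614
d₂ = d₁ − σ√T = 1.887614 − 0.324731 = 1.562883
risk-neutral PD = N(−d₂) = N(-1.562883) = 0.059040

PD=0.0590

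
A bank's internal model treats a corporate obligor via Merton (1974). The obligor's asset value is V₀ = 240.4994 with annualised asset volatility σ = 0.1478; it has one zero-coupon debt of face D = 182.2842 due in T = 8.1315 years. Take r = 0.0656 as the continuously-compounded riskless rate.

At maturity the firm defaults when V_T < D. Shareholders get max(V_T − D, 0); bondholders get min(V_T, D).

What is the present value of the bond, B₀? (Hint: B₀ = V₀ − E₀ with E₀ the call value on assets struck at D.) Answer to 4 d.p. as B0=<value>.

d₁ = [ln(V₀/D) + (r + σ²/2)T] / (σ√T)
   = [ln(240.4994/182.2842) + (0.0656 + 0.5·0.1478²)·8.1315] / (0.1478·√8.1315)
   = [0.277151 + 0.622242] / 0.421463 = 2.133976
d₂ = d₁ − σ√T = 2.133976 − 0.421463 = 1.712513
N(d₁) = 0.983578,  N(d₂) = 0.956599,  e^(−rT) = 0.586592
E₀ = V₀·N(d₁) − D·e^(−rT)·N(d₂)
   = 240.4994·0.983578 − 182.2842·0.586592·0.956599 = 134.264168
B₀ = V₀ − E₀ = 240.4994 − 134.264168 = 106.235232

B0=106.2352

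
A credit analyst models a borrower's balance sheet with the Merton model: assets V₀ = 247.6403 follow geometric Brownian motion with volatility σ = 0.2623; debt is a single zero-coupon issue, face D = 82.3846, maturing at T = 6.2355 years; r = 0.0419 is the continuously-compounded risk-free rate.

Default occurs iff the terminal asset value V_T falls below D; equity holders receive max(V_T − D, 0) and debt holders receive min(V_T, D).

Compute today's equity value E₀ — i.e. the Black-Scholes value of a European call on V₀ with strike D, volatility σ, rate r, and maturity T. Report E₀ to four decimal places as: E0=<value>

d₁ = [ln(V₀/D) + (r + σ²/2)T] / (σ√T)
   = [ln(247.6403/82.3846) + (0.0419 + 0.5·0.2623²)·6.2355] / (0.2623·√6.2355)
   = [1.100579 + 0.475773] / 0.654989 = 2.406684
d₂ = d₁ − σ√T = 2.406684 − 0.654989 = 1.751695
N(d₁) = 0.991951,  N(d₂) = 0.960087,  e^(−rT) = 0.770075
E₀ = V₀·N(d₁) − D·e^(−rT)·N(d₂)
   = 247.6403·0.991951 − 82.3846·0.770075·0.960087 = 184.736897

E0=184.7369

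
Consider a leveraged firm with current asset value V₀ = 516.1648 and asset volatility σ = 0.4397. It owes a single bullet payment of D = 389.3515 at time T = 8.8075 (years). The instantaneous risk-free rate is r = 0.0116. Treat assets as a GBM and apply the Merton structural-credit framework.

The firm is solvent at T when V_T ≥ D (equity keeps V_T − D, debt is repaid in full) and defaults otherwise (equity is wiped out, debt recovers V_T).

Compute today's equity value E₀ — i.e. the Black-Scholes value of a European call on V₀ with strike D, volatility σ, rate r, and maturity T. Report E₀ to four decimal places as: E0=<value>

d₁ = [ln(V₀/D) + (r + σ²/2)T] / (σ√T)
   = [ln(516.1648/389.3515) + (0.0116 + 0.5·0.4397²)·8.8075] / (0.4397·√8.8075)
   = [0.281944 + 0.953571] / 1.304917 = 0.946815
d₂ = d₁ − σ√T = 0.946815 − 1.304917 = -0.358102
N(d₁) = 0.828133,  N(d₂) = 0.360134,  e^(−rT) = 0.902879
E₀ = V₀·N(d₁) − D·e^(−rT)·N(d₂)
   = 516.1648·0.828133 − 389.3515·0.902879·0.360134 = 300.852990

E0=300.8530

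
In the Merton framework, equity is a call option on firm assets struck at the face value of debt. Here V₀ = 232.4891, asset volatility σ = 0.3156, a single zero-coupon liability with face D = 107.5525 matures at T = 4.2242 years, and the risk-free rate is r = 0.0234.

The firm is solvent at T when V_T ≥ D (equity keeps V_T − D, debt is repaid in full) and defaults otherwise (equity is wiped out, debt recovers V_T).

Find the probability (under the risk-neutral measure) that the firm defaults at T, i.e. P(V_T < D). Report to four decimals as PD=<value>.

PD=0.1547

d₁ = [ln(V₀/D) + (r + σ²/2)T] / (σ√T)
   = [ln(232.4891/107.5525) + (0.0234 + 0.5·0.3156²)·4.2242] / (0.3156·√4.2242)
   = [0.770864 + 0.309219] / 0.648648 = 1.665129
d₂ = d₁ − σ√T = 1.665129 − 0.648648 = 1.016480
risk-neutral PD = N(−d₂) = N(-1.016480) = 0.154700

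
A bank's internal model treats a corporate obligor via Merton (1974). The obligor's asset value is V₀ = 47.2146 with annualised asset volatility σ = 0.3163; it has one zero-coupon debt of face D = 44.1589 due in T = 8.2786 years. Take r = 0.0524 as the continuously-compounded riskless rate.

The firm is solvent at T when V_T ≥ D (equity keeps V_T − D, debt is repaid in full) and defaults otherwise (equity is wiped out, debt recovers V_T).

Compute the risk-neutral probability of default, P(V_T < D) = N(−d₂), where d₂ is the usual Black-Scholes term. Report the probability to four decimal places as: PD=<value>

d₁ = [ln(V₀/D) + (r + σ²/2)T] / (σ√T)
   = [ln(47.2146/44.1589) + (0.0524 + 0.5·0.3163²)·8.2786] / (0.3163·√8.2786)
   = [0.066909 + 0.847918] / 0.910076 = 1.005220
d₂ = d₁ − σ√T = 1.005220 − 0.910076 = 0.095144
risk-neutral PD = N(−d₂) = N(-0.095144) = 0.462100

PD=0.4621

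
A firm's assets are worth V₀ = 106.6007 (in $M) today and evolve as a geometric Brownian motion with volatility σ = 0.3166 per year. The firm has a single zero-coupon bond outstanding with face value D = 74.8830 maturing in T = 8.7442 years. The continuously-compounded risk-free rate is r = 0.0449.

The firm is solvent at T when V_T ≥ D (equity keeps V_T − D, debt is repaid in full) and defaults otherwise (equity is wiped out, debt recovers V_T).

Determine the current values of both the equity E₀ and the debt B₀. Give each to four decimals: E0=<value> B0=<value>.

E0=63.8285 B0=42.7722

d₁ = [ln(V₀/D) + (r + σ²/2)T] / (σ√T)
   = [ln(106.6007/74.8830) + (0.0449 + 0.5·0.3166²)·8.7442] / (0.3166·√8.7442)
   = [0.353163 + 0.830854] / 0.936205 = 1.264699
d₂ = d₁ − σ√T = 1.264699 − 0.936205 = 0.328494
N(d₁) = 0.897010,  N(d₂) = 0.628731,  e^(−rT) = 0.675289
E₀ = V₀·N(d₁) − D·e^(−rT)·N(d₂)
   = 106.6007·0.897010 − 74.8830·0.675289·0.628731 = 63.828481
B₀ = V₀ − E₀ = 106.6007 − 63.828481 = 42.772219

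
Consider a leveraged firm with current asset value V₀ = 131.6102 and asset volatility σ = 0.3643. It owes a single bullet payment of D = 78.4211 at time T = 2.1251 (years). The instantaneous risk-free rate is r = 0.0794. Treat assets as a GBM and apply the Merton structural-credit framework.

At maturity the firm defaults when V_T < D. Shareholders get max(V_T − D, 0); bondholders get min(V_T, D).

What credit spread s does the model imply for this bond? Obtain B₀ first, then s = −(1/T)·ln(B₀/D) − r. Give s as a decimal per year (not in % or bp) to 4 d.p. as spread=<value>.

spread=0.0162

d₁ = [ln(V₀/D) + (r + σ²/2)T] / (σ√T)
   = [ln(131.6102/78.4211) + (0.0794 + 0.5·0.3643²)·2.1251] / (0.3643·√2.1251)
   = [0.517751 + 0.309749] / 0.531066 = 1.558186
d₂ = d₁ − σ√T = 1.558186 − 0.531066 = 1.027119
N(d₁) = 0.940405,  N(d₂) = 0.847818,  e^(−rT) = 0.844734
E₀ = V₀·N(d₁) − D·e^(−rT)·N(d₂)
   = 131.6102·0.940405 − 78.4211·0.844734·0.847818 = 67.603242
B₀ = V₀ − E₀ = 131.6102 − 67.603242 = 64.006958
spread = −(1/T)·ln(B₀/D) − r = −(1/2.1251)·ln(64.006958/78.4211) − 0.0794 = 0.01617255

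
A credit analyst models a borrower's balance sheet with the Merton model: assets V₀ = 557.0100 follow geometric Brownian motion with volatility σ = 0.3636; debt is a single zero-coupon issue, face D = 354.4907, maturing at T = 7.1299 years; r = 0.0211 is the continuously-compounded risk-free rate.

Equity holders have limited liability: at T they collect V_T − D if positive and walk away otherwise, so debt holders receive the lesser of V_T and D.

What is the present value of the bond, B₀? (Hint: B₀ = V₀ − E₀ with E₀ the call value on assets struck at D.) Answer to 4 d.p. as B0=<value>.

B0=243.7209

d₁ = [ln(V₀/D) + (r + σ²/2)T] / (σ√T)
   = [ln(557.0100/354.4907) + (0.0211 + 0.5·0.3636²)·7.1299] / (0.3636·√7.1299)
   = [0.451901 + 0.621745] / 0.970880 = 1.105848
d₂ = d₁ − σ√T = 1.105848 − 0.970880 = 0.134968
N(d₁) = 0.865604,  N(d₂) = 0.553681,  e^(−rT) = 0.860329
E₀ = V₀·N(d₁) − D·e^(−rT)·N(d₂)
   = 557.0100·0.865604 − 354.4907·0.860329·0.553681 = 313.289090
B₀ = V₀ − E₀ = 557.0100 − 313.289090 = 243.720910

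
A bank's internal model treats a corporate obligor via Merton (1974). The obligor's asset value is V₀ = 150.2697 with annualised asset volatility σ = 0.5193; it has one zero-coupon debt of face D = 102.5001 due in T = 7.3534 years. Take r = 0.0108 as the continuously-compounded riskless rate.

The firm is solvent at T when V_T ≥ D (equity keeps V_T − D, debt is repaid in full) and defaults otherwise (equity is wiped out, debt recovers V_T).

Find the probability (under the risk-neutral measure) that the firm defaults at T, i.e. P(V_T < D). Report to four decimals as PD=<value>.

PD=0.6466

d₁ = [ln(V₀/D) + (r + σ²/2)T] / (σ√T)
   = [ln(150.2697/102.5001) + (0.0108 + 0.5·0.5193²)·7.3534] / (0.5193·√7.3534)
   = [0.382568 + 1.070922] / 1.408194 = 1.032166
d₂ = d₁ − σ√T = 1.032166 − 1.408194 = -0.376028
risk-neutral PD = N(−d₂) = N(0.376028) = 0.646552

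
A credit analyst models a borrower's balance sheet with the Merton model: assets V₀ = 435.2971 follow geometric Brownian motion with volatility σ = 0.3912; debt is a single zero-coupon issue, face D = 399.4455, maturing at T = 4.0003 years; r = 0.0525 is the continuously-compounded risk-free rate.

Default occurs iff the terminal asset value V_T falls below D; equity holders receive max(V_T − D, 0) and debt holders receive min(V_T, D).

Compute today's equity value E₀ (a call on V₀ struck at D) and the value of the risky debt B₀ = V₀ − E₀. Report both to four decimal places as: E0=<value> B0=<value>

E0=178.9647 B0=256.3324

d₁ = [ln(V₀/D) + (r + σ²/2)T] / (σ√T)
   = [ln(435.2971/399.4455) + (0.0525 + 0.5·0.3912²)·4.0003] / (0.3912·√4.0003)
   = [0.085951 + 0.516114] / 0.782429 = 0.769482
d₂ = d₁ − σ√T = 0.769482 − 0.782429 = -0.012948
N(d₁) = 0.779196,  N(d₂) = 0.494835,  e^(−rT) = 0.810571
E₀ = V₀·N(d₁) − D·e^(−rT)·N(d₂)
   = 435.2971·0.779196 − 399.4455·0.810571·0.494835 = 178.964713
B₀ = V₀ − E₀ = 435.2971 − 178.964713 = 256.332387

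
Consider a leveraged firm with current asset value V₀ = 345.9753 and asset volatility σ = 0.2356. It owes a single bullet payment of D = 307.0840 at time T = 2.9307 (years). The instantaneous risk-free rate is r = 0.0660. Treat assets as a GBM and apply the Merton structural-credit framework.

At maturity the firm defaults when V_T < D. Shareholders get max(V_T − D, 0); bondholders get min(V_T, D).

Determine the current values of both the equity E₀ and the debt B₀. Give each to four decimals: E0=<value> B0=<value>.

E0=107.7047 B0=238.2706

d₁ = [ln(V₀/D) + (r + σ²/2)T] / (σ√T)
   = [ln(345.9753/307.0840) + (0.0660 + 0.5·0.2356²)·2.9307] / (0.2356·√2.9307)
   = [0.119246 + 0.274764] / 0.403330 = 0.976891
d₂ = d₁ − σ√T = 0.976891 − 0.403330 = 0.573561
N(d₁) = 0.835689,  N(d₂) = 0.716868,  e^(−rT) = 0.824131
E₀ = V₀·N(d₁) − D·e^(−rT)·N(d₂)
   = 345.9753·0.835689 − 307.0840·0.824131·0.716868 = 107.704664
B₀ = V₀ − E₀ = 345.9753 − 107.704664 = 238.270636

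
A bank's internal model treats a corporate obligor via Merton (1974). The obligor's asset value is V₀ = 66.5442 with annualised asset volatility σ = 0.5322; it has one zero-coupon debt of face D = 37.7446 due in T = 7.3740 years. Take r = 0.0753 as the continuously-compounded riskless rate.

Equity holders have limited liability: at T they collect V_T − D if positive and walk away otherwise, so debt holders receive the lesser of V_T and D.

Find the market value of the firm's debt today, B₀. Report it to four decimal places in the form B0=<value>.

B0=15.7502

d₁ = [ln(V₀/D) + (r + σ²/2)T] / (σ√T)
   = [ln(66.5442/37.7446) + (0.0753 + 0.5·0.5322²)·7.3740] / (0.5322·√7.3740)
   = [0.567024 + 1.599556] / 1.445195 = 1.499161
d₂ = d₁ − σ√T = 1.499161 − 1.445195 = 0.053966
N(d₁) = 0.933084,  N(d₂) = 0.521519,  e^(−rT) = 0.573922
E₀ = V₀·N(d₁) − D·e^(−rT)·N(d₂)
   = 66.5442·0.933084 − 37.7446·0.573922·0.521519 = 50.793957
B₀ = V₀ − E₀ = 66.5442 − 50.793957 = 15.750243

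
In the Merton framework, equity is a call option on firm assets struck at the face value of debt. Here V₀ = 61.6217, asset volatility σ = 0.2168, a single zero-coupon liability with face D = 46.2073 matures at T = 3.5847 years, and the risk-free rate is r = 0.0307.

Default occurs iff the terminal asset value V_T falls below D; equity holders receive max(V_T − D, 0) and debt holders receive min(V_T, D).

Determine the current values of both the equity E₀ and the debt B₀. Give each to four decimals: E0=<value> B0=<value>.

E0=22.0357 B0=39.5860

d₁ = [ln(V₀/D) + (r + σ²/2)T] / (σ√T)
   = [ln(61.6217/46.2073) + (0.0307 + 0.5·0.2168²)·3.5847] / (0.2168·√3.5847)
   = [0.287876 + 0.194295] / 0.410474 = 1.174669
d₂ = d₁ − σ√T = 1.174669 − 0.410474 = 0.764195
N(d₁) = 0.879936,  N(d₂) = 0.777624,  e^(−rT) = 0.895789
E₀ = V₀·N(d₁) − D·e^(−rT)·N(d₂)
   = 61.6217·0.879936 − 46.2073·0.895789·0.777624 = 22.035750
B₀ = V₀ − E₀ = 61.6217 − 22.035750 = 39.585950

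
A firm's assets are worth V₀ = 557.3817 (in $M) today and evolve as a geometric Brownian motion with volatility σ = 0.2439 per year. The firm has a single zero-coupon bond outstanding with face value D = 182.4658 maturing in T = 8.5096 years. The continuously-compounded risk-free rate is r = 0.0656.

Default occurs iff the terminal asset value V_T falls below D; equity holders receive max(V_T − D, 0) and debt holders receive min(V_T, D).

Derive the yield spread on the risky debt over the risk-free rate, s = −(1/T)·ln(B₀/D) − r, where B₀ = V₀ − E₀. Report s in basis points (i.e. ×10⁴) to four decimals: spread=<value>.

d₁ = [ln(V₀/D) + (r + σ²/2)T] / (σ√T)
   = [ln(557.3817/182.4658) + (0.0656 + 0.5·0.2439²)·8.5096] / (0.2439·√8.5096)
   = [1.116688 + 0.811336] / 0.711486 = 2.709854
d₂ = d₁ − σ√T = 2.709854 − 0.711486 = 1.998368
N(d₁) = 0.996634,  N(d₂) = 0.977162,  e^(−rT) = 0.572221
E₀ = V₀·N(d₁) − D·e^(−rT)·N(d₂)
   = 557.3817·0.996634 − 182.4658·0.572221·0.977162 = 453.479540
B₀ = V₀ − E₀ = 557.3817 − 453.479540 = 103.902160
spread = −(1/T)·ln(B₀/D) − r = −(1/8.5096)·ln(103.902160/182.4658) − 0.0656 = 0.00057386
in basis points: 0.00057386 × 10⁴ = 5.7386 bp

spread=5.7386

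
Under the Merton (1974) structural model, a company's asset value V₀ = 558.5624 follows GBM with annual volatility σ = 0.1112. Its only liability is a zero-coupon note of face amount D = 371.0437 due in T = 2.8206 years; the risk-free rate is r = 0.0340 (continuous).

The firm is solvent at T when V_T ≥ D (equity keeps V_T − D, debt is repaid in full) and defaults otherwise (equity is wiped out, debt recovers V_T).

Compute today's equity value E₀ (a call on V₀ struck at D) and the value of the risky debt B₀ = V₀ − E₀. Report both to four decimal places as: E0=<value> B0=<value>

d₁ = [ln(V₀/D) + (r + σ²/2)T] / (σ√T)
   = [ln(558.5624/371.0437) + (0.0340 + 0.5·0.1112²)·2.8206] / (0.1112·√2.8206)
   = [0.409046 + 0.113339] / 0.186756 = 2.797151
d₂ = d₁ − σ√T = 2.797151 − 0.186756 = 2.610394
N(d₁) = 0.997422,  N(d₂) = 0.995478,  e^(−rT) = 0.908555
E₀ = V₀·N(d₁) − D·e^(−rT)·N(d₂)
   = 558.5624·0.997422 − 371.0437·0.908555·0.995478 = 221.533520
B₀ = V₀ − E₀ = 558.5624 − 221.533520 = 337.028880

E0=221.5335 B0=337.0289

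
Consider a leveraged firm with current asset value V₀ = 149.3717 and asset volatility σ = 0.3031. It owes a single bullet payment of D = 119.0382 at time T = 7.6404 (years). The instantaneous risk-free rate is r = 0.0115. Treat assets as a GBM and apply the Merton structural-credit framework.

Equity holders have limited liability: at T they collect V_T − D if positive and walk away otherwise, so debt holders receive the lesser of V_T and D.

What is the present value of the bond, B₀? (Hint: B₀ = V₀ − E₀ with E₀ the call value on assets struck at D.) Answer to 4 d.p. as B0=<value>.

B0=84.5133

d₁ = [ln(V₀/D) + (r + σ²/2)T] / (σ√T)
   = [ln(149.3717/119.0382) + (0.0115 + 0.5·0.3031²)·7.6404] / (0.3031·√7.6404)
   = [0.226993 + 0.438825] / 0.837807 = 0.794716
d₂ = d₁ − σ√T = 0.794716 − 0.837807 = -0.043091
N(d₁) = 0.786611,  N(d₂) = 0.482814,  e^(−rT) = 0.915885
E₀ = V₀·N(d₁) − D·e^(−rT)·N(d₂)
   = 149.3717·0.786611 − 119.0382·0.915885·0.482814 = 64.858379
B₀ = V₀ − E₀ = 149.3717 − 64.858379 = 84.513321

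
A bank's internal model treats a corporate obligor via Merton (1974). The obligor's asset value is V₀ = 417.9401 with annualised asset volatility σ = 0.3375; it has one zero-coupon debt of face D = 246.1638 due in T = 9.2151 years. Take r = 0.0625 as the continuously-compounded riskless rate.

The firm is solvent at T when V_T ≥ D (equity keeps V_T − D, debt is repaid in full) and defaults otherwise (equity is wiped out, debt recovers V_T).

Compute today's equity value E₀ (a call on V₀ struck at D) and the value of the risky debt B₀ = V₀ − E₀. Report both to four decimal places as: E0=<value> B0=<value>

E0=295.7446 B0=122.1955

d₁ = [ln(V₀/D) + (r + σ²/2)T] / (σ√T)
   = [ln(417.9401/246.1638) + (0.0625 + 0.5·0.3375²)·9.2151] / (0.3375·√9.2151)
   = [0.529341 + 1.100772] / 1.024528 = 1.591087
d₂ = d₁ − σ√T = 1.591087 − 1.024528 = 0.566559
N(d₁) = 0.944205,  N(d₂) = 0.714493,  e^(−rT) = 0.562174
E₀ = V₀·N(d₁) − D·e^(−rT)·N(d₂)
   = 417.9401·0.944205 − 246.1638·0.562174·0.714493 = 295.744644
B₀ = V₀ − E₀ = 417.9401 − 295.744644 = 122.195456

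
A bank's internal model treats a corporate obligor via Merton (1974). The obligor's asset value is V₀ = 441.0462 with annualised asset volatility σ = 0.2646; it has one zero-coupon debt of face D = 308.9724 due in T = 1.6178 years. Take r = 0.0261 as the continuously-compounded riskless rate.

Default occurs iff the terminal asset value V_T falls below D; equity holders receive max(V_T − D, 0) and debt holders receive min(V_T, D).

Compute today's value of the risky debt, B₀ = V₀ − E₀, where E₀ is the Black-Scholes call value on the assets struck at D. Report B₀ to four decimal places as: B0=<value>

d₁ = [ln(V₀/D) + (r + σ²/2)T] / (σ√T)
   = [ln(441.0462/308.9724) + (0.0261 + 0.5·0.2646²)·1.6178] / (0.2646·√1.6178)
   = [0.355898 + 0.098858] / 0.336552 = 1.351220
d₂ = d₁ − σ√T = 1.351220 − 0.336552 = 1.014668
N(d₁) = 0.911688,  N(d₂) = 0.844868,  e^(−rT) = 0.958654
E₀ = V₀·N(d₁) − D·e^(−rT)·N(d₂)
   = 441.0462·0.911688 − 308.9724·0.958654·0.844868 = 151.848318
B₀ = V₀ − E₀ = 441.0462 − 151.848318 = 289.197882

B0=289.1979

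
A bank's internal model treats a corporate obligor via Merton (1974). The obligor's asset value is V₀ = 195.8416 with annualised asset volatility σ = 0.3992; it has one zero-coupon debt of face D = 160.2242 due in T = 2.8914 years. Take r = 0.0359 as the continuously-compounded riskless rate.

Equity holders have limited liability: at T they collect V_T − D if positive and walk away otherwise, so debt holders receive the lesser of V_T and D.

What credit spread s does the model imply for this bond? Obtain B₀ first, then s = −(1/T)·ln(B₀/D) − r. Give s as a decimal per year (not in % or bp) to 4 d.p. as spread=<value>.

spread=0.0622

d₁ = [ln(V₀/D) + (r + σ²/2)T] / (σ√T)
   = [ln(195.8416/160.2242) + (0.0359 + 0.5·0.3992²)·2.8914] / (0.3992·√2.8914)
   = [0.200732 + 0.334189] / 0.678804 = 0.788034
d₂ = d₁ − σ√T = 0.788034 − 0.678804 = 0.109230
N(d₁) = 0.784662,  N(d₂) = 0.543490,  e^(−rT) = 0.901404
E₀ = V₀·N(d₁) − D·e^(−rT)·N(d₂)
   = 195.8416·0.784662 − 160.2242·0.901404·0.543490 = 75.174884
B₀ = V₀ − E₀ = 195.8416 − 75.174884 = 120.666716
spread = −(1/T)·ln(B₀/D) − r = −(1/2.8914)·ln(120.666716/160.2242) − 0.0359 = 0.06216383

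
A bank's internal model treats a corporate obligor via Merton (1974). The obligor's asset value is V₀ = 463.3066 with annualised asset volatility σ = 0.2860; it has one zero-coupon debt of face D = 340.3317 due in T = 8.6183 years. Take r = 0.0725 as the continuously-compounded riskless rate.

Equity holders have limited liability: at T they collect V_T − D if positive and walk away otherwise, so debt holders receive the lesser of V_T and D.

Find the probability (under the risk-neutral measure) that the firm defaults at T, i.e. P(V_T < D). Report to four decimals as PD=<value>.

d₁ = [ln(V₀/D) + (r + σ²/2)T] / (σ√T)
   = [ln(463.3066/340.3317) + (0.0725 + 0.5·0.2860²)·8.6183] / (0.2860·√8.6183)
   = [0.308468 + 0.977298] / 0.839609 = 1.531388
d₂ = d₁ − σ√T = 1.531388 − 0.839609 = 0.691779
risk-neutral PD = N(−d₂) = N(-0.691779) = 0.244538

PD=0.2445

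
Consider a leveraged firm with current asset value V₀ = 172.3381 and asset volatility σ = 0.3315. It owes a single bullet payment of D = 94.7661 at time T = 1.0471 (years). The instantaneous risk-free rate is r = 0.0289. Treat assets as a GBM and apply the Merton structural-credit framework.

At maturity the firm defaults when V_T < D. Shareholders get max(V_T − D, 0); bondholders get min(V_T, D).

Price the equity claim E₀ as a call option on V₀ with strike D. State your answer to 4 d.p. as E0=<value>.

E0=80.9248

d₁ = [ln(V₀/D) + (r + σ²/2)T] / (σ√T)
   = [ln(172.3381/94.7661) + (0.0289 + 0.5·0.3315²)·1.0471] / (0.3315·√1.0471)
   = [0.598046 + 0.087795] / 0.339217 = 2.021838
d₂ = d₁ − σ√T = 2.021838 − 0.339217 = 1.682621
N(d₁) = 0.978403,  N(d₂) = 0.953776,  e^(−rT) = 0.970192
E₀ = V₀·N(d₁) − D·e^(−rT)·N(d₂)
   = 172.3381·0.978403 − 94.7661·0.970192·0.953776 = 80.924789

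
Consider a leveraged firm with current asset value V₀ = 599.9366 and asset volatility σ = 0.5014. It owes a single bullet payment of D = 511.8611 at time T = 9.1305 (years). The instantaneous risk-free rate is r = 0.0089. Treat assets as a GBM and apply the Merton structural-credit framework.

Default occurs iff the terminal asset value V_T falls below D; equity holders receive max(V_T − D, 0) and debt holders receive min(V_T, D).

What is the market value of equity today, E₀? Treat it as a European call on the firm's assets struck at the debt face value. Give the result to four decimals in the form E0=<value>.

d₁ = [ln(V₀/D) + (r + σ²/2)T] / (σ√T)
   = [ln(599.9366/511.8611) + (0.0089 + 0.5·0.5014²)·9.1305] / (0.5014·√9.1305)
   = [0.158771 + 1.228974] / 1.515066 = 0.915963
d₂ = d₁ − σ√T = 0.915963 − 1.515066 = -0.599103
N(d₁) = 0.820157,  N(d₂) = 0.274552,  e^(−rT) = 0.921953
E₀ = V₀·N(d₁) − D·e^(−rT)·N(d₂)
   = 599.9366·0.820157 − 511.8611·0.921953·0.274552 = 362.477800

E0=362.4778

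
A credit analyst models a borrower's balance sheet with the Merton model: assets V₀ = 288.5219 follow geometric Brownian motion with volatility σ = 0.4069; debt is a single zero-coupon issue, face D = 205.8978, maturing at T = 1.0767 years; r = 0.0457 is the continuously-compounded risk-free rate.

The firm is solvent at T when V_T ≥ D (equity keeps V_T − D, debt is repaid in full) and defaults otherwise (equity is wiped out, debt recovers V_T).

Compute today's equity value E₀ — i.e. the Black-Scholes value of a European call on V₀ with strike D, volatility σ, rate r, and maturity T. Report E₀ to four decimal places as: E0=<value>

E0=102.1749

d₁ = [ln(V₀/D) + (r + σ²/2)T] / (σ√T)
   = [ln(288.5219/205.8978) + (0.0457 + 0.5·0.4069²)·1.0767] / (0.4069·√1.0767)
   = [0.337391 + 0.138339] / 0.422216 = 1.126744
d₂ = d₁ − σ√T = 1.126744 − 0.422216 = 0.704527
N(d₁) = 0.870075,  N(d₂) = 0.759448,  e^(−rT) = 0.951986
E₀ = V₀·N(d₁) − D·e^(−rT)·N(d₂)
   = 288.5219·0.870075 − 205.8978·0.951986·0.759448 = 102.174858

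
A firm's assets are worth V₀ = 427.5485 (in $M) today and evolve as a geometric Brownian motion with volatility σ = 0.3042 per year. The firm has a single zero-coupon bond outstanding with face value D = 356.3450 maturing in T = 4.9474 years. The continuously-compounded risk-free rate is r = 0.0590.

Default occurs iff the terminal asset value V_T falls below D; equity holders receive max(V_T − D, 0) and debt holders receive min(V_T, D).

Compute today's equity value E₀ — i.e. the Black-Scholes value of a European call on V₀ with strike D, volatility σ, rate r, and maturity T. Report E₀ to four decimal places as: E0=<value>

E0=192.9558

d₁ = [ln(V₀/D) + (r + σ²/2)T] / (σ√T)
   = [ln(427.5485/356.3450) + (0.0590 + 0.5·0.3042²)·4.9474] / (0.3042·√4.9474)
   = [0.182168 + 0.520807] / 0.676625 = 1.038945
d₂ = d₁ − σ√T = 1.038945 − 0.676625 = 0.362320
N(d₁) = 0.850585,  N(d₂) = 0.641444,  e^(−rT) = 0.746846
E₀ = V₀·N(d₁) − D·e^(−rT)·N(d₂)
   = 427.5485·0.850585 − 356.3450·0.746846·0.641444 = 192.955807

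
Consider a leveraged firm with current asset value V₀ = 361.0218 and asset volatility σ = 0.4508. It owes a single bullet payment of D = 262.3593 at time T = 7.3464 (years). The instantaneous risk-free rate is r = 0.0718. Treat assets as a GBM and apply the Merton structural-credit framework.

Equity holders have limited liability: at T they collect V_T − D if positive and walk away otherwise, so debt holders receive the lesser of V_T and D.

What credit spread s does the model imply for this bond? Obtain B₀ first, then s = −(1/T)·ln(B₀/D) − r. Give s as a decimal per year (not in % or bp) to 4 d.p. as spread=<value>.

spread=0.0379

d₁ = [ln(V₀/D) + (r + σ²/2)T] / (σ√T)
   = [ln(361.0218/262.3593) + (0.0718 + 0.5·0.4508²)·7.3464] / (0.4508·√7.3464)
   = [0.319223 + 1.273942] / 1.221859 = 1.303886
d₂ = d₁ − σ√T = 1.303886 − 1.221859 = 0.082027
N(d₁) = 0.903864,  N(d₂) = 0.532687,  e^(−rT) = 0.590095
E₀ = V₀·N(d₁) − D·e^(−rT)·N(d₂)
   = 361.0218·0.903864 − 262.3593·0.590095·0.532687 = 243.845511
B₀ = V₀ − E₀ = 361.0218 − 243.845511 = 117.176289
spread = −(1/T)·ln(B₀/D) − r = −(1/7.3464)·ln(117.176289/262.3593) − 0.0718 = 0.03791842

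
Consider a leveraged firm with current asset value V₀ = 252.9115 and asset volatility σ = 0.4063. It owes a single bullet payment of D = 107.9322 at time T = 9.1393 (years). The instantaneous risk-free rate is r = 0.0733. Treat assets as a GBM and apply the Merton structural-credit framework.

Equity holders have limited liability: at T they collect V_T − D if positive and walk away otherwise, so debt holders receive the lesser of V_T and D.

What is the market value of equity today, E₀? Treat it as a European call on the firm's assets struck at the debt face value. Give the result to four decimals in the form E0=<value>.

E0=204.2955

d₁ = [ln(V₀/D) + (r + σ²/2)T] / (σ√T)
   = [ln(252.9115/107.9322) + (0.0733 + 0.5·0.4063²)·9.1393] / (0.4063·√9.1393)
   = [0.851536 + 1.424267] / 1.228297 = 1.852812
d₂ = d₁ − σ√T = 1.852812 − 1.228297 = 0.624516
N(d₁) = 0.968045,  N(d₂) = 0.733856,  e^(−rT) = 0.511754
E₀ = V₀·N(d₁) − D·e^(−rT)·N(d₂)
   = 252.9115·0.968045 − 107.9322·0.511754·0.733856 = 204.295470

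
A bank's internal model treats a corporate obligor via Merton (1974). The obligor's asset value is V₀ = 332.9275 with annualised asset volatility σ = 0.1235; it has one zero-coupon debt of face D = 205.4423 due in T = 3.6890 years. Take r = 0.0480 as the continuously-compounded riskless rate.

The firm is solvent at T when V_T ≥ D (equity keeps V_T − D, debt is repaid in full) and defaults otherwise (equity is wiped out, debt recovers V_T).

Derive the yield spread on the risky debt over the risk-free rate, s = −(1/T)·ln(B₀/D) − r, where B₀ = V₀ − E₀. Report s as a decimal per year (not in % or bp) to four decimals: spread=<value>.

spread=0.0001

d₁ = [ln(V₀/D) + (r + σ²/2)T] / (σ√T)
   = [ln(332.9275/205.4423) + (0.0480 + 0.5·0.1235²)·3.6890] / (0.1235·√3.6890)
   = [0.482760 + 0.205205] / 0.237204 = 2.900311
d₂ = d₁ − σ√T = 2.900311 − 0.237204 = 2.663108
N(d₁) = 0.998136,  N(d₂) = 0.996129,  e^(−rT) = 0.837719
E₀ = V₀·N(d₁) − D·e^(−rT)·N(d₂)
   = 332.9275·0.998136 − 205.4423·0.837719·0.996129 = 160.870156
B₀ = V₀ − E₀ = 332.9275 − 160.870156 = 172.057344
spread = −(1/T)·ln(B₀/D) − r = −(1/3.6890)·ln(172.057344/205.4423) − 0.0480 = 0.00007194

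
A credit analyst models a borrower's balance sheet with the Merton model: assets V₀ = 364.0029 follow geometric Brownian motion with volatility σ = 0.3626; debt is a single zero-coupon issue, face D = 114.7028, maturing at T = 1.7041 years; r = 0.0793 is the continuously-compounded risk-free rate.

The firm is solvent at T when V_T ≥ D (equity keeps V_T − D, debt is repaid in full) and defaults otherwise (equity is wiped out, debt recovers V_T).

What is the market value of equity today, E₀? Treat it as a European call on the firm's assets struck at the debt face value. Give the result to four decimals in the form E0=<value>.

d₁ = [ln(V₀/D) + (r + σ²/2)T] / (σ√T)
   = [ln(364.0029/114.7028) + (0.0793 + 0.5·0.3626²)·1.7041] / (0.3626·√1.7041)
   = [1.154817 + 0.247162] / 0.473342 = 2.961871
d₂ = d₁ − σ√T = 2.961871 − 0.473342 = 2.488529
N(d₁) = 0.998471,  N(d₂) = 0.993586,  e^(−rT) = 0.873598
E₀ = V₀·N(d₁) − D·e^(−rT)·N(d₂)
   = 364.0029·0.998471 − 114.7028·0.873598·0.993586 = 263.884937

E0=263.8849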